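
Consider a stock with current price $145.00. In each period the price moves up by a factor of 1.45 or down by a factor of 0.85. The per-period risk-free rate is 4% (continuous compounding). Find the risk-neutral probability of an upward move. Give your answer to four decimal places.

Risk-neutral probability p = (e^0.04 − 0.85)/(1.45 − 0.85) = 0.1908/0.6000 = 0.3180

p = 0.3180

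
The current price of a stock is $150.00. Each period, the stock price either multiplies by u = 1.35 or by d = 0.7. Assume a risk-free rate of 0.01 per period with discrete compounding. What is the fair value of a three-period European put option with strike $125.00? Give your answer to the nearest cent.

Risk-neutral probability p = (1 + 0.01 − 0.7)/(1.35 − 0.7) = 0.3100/0.6500 = 0.4769
Terminal stock prices: S_uuu = 369.1, S_uud = 191.4, S_udd = 99.22, S_ddd = 51.45
Terminal payoffs (K − S): max(-244.1, 0) = 0, max(-66.36, 0) = 0, max(25.78, 0) = 25.78, max(73.55, 0) = 73.55
Node uu (S = 273.4): V_uu = 1/1.01·[0.4769·0.0000 + 0.5231·0.0000] = 0.0000
Node ud (S = 141.8): V_ud = 1/1.01·[0.4769·0.0000 + 0.5231·25.7750] = 13.3488
Node dd (S = 73.5): V_dd = 1/1.01·[0.4769·25.7750 + 0.5231·73.5500] = 50.2624
Node u (S = 202.5): V_u = 1/1.01·[0.4769·0.0000 + 0.5231·13.3488] = 6.9133
Node d (S = 105): V_d = 1/1.01·[0.4769·13.3488 + 0.5231·50.2624] = 32.3341
Node 0 (S = 150): V_0 = 1/1.01·[0.4769·6.9133 + 0.5231·32.3341] = 20.0102

$20.01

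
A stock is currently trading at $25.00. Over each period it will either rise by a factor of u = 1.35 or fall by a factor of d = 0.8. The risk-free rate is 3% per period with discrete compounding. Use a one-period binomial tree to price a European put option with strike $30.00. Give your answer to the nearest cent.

Risk-neutral probability p = (1 + 0.03 − 0.8)/(1.35 − 0.8) = 0.2300/0.5500 = 0.4182
Terminal stock prices: S_u = 33.75, S_d = 20
Terminal payoffs (K − S): max(-3.75, 0) = 0, max(10, 0) = 10
Node 0 (S = 25): V_0 = 1/1.03·[0.4182·0.0000 + 0.5818·10.0000] = 5.6487

$5.65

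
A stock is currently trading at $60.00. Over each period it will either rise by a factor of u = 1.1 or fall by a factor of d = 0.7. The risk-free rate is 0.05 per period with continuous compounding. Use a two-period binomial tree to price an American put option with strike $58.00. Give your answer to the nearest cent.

Risk-neutral probability p = (e^0.05 − 0.7)/(1.1 − 0.7) = 0.3513/0.4000 = 0.8782
Terminal stock prices: S_uu = 72.6, S_ud = 46.2, S_dd = 29.4
Terminal payoffs (K − S): max(-14.6, 0) = 0, max(11.8, 0) = 11.8, max(28.6, 0) = 28.6
Node u (S = 66): continuation = e^(−0.05)·[0.8782·0.0000 + 0.1218·11.8000] = 1.3674; exercise value = 0.0000 ≤ continuation, so V_u = 1.3674
Node d (S = 42): continuation = e^(−0.05)·[0.8782·11.8000 + 0.1218·28.6000] = 13.1713; exercise value = 16.0000 > continuation, so V_d = 16.0000 (exercise)
Node 0 (S = 60): continuation = e^(−0.05)·[0.8782·1.3674 + 0.1218·16.0000] = 2.9963; exercise value = 0.0000 ≤ continuation, so V_0 = 2.9963

$3.00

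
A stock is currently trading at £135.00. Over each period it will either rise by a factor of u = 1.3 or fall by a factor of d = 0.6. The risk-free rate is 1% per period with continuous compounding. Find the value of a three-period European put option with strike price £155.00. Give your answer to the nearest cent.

£43.04

Risk-neutral probability p = (e^0.01 − 0.6)/(1.3 − 0.6) = 0.4101/0.7000 = 0.5858
Terminal stock prices: S_uuu = 296.6, S_uud = 136.9, S_udd = 63.18, S_ddd = 29.16
Terminal payoffs (K − S): max(-141.6, 0) = 0, max(18.11, 0) = 18.11, max(91.82, 0) = 91.82, max(125.8, 0) = 125.8
Node uu (S = 228.2): V_uu = e^(−0.01)·[0.5858·0.0000 + 0.4142·18.1100] = 7.4268
Node ud (S = 105.3): V_ud = e^(−0.01)·[0.5858·18.1100 + 0.4142·91.8200] = 48.1577
Node dd (S = 48.6): V_dd = e^(−0.01)·[0.5858·91.8200 + 0.4142·125.8400] = 104.8577
Node u (S = 175.5): V_u = e^(−0.01)·[0.5858·7.4268 + 0.4142·48.1577] = 24.0563
Node d (S = 81): V_d = e^(−0.01)·[0.5858·48.1577 + 0.4142·104.8577] = 70.9308
Node 0 (S = 135): V_0 = e^(−0.01)·[0.5858·24.0563 + 0.4142·70.9308] = 43.0398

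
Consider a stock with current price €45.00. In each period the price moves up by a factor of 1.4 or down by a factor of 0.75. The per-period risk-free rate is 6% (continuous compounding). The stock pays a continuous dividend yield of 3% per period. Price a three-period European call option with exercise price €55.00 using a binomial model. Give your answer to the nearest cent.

Per-period risk-free factor R = e^0.06 = 1.0618; dividend-adjusted growth = e^(0.06−0.03) = 1.0305.
Risk-neutral probability p = (1.0305 − 0.75)/(1.4 − 0.75) = 0.2805/0.6500 = 0.4315
Terminal stock prices: S_uuu = 123.5, S_uud = 66.15, S_udd = 35.44, S_ddd = 18.98
Terminal payoffs (S − K): max(68.48, 0) = 68.48, max(11.15, 0) = 11.15, max(-19.56, 0) = 0, max(-36.02, 0) = 0
Node uu (S = 88.2): V_uu = e^(−0.06)·[0.4315·68.4800 + 0.5685·11.1500] = 33.7962
Node ud (S = 47.25): V_ud = e^(−0.06)·[0.4315·11.1500 + 0.5685·0.0000] = 4.5307
Node dd (S = 25.31): V_dd = e^(−0.06)·[0.4315·0.0000 + 0.5685·0.0000] = 0.0000
Node u (S = 63): V_u = e^(−0.06)·[0.4315·33.7962 + 0.5685·4.5307] = 16.1587
Node d (S = 33.75): V_d = e^(−0.06)·[0.4315·4.5307 + 0.5685·0.0000] = 1.8410
Node 0 (S = 45): V_0 = e^(−0.06)·[0.4315·16.1587 + 0.5685·1.8410] = 7.5517

€7.55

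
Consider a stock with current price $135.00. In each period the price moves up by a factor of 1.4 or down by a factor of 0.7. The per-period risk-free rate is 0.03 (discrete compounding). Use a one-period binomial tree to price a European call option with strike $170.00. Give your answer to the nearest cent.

$8.70

Risk-neutral probability p = (1 + 0.03 − 0.7)/(1.4 − 0.7) = 0.3300/0.7000 = 0.4714
Terminal stock prices: S_u = 189, S_d = 94.5
Terminal payoffs (S − K): max(19, 0) = 19, max(-75.5, 0) = 0
Node 0 (S = 135): V_0 = 1/1.03·[0.4714·19.0000 + 0.5286·0.0000] = 8.6963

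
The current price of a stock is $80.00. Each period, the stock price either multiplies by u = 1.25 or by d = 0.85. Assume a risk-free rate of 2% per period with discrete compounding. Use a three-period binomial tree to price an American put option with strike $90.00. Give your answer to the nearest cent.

$14.93

Risk-neutral probability p = (1 + 0.02 − 0.85)/(1.25 − 0.85) = 0.1700/0.4000 = 0.4250
Terminal stock prices: S_uuu = 156.2, S_uud = 106.2, S_udd = 72.25, S_ddd = 49.13
Terminal payoffs (K − S): max(-66.25, 0) = 0, max(-16.25, 0) = 0, max(17.75, 0) = 17.75, max(40.87, 0) = 40.87
Node uu (S = 125): continuation = 1/1.02·[0.4250·0.0000 + 0.5750·0.0000] = 0.0000; exercise value = 0.0000 ≤ continuation, so V_uu = 0.0000
Node ud (S = 85): continuation = 1/1.02·[0.4250·0.0000 + 0.5750·17.7500] = 10.0061; exercise value = 5.0000 ≤ continuation, so V_ud = 10.0061
Node dd (S = 57.8): continuation = 1/1.02·[0.4250·17.7500 + 0.5750·40.8700] = 30.4353; exercise value = 32.2000 > continuation, so V_dd = 32.2000 (exercise)
Node u (S = 100): continuation = 1/1.02·[0.4250·0.0000 + 0.5750·10.0061] = 5.6407; exercise value = 0.0000 ≤ continuation, so V_u = 5.6407
Node d (S = 68): continuation = 1/1.02·[0.4250·10.0061 + 0.5750·32.2000] = 22.3212; exercise value = 22.0000 ≤ continuation, so V_d = 22.3212
Node 0 (S = 80): continuation = 1/1.02·[0.4250·5.6407 + 0.5750·22.3212] = 14.9333; exercise value = 10.0000 ≤ continuation, so V_0 = 14.9333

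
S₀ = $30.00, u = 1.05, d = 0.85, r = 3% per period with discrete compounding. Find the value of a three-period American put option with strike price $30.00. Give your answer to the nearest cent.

Risk-neutral probability p = (1 + 0.03 − 0.85)/(1.05 − 0.85) = 0.1800/0.2000 = 0.9000
Terminal stock prices: S_uuu = 34.73, S_uud = 28.11, S_udd = 22.76, S_ddd = 18.42
Terminal payoffs (K − S): max(-4.729, 0) = 0, max(1.886, 0) = 1.886, max(7.241, 0) = 7.241, max(11.58, 0) = 11.58
Node uu (S = 33.08): continuation = 1/1.03·[0.9000·0.0000 + 0.1000·1.8862] = 0.1831; exercise value = 0.0000 ≤ continuation, so V_uu = 0.1831
Node ud (S = 26.77): continuation = 1/1.03·[0.9000·1.8862 + 0.1000·7.2413] = 2.3512; exercise value = 3.2250 > continuation, so V_ud = 3.2250 (exercise)
Node dd (S = 21.67): continuation = 1/1.03·[0.9000·7.2413 + 0.1000·11.5763] = 7.4512; exercise value = 8.3250 > continuation, so V_dd = 8.3250 (exercise)
Node u (S = 31.5): continuation = 1/1.03·[0.9000·0.1831 + 0.1000·3.2250] = 0.4731; exercise value = 0.0000 ≤ continuation, so V_u = 0.4731
Node d (S = 25.5): continuation = 1/1.03·[0.9000·3.2250 + 0.1000·8.3250] = 3.6262; exercise value = 4.5000 > continuation, so V_d = 4.5000 (exercise)
Node 0 (S = 30): continuation = 1/1.03·[0.9000·0.4731 + 0.1000·4.5000] = 0.8503; exercise value = 0.0000 ≤ continuation, so V_0 = 0.8503

$0.85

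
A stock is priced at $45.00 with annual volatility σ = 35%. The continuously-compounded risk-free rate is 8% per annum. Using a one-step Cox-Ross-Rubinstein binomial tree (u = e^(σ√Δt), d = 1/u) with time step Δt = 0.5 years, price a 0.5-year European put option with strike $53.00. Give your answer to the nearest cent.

$8.24

CRR parameters: u = e^(σ√Δt) = e^(0.35·√0.5) = 1.2808, d = 1/u = 0.7808
Per-period rate: rΔt = 0.08·0.5 = 0.04, so R = e^0.04 = 1.0408
Risk-neutral probability p = (e^0.04 − 0.7808)/(1.2808 − 0.7808) = 0.2601/0.5000 = 0.5201
Terminal stock prices: S_u = 57.64, S_d = 35.13
Terminal payoffs (K − S): max(-4.636, 0) = 0, max(17.87, 0) = 17.87
Node 0 (S = 45): V_0 = e^(−0.04)·[0.5201·0.0000 + 0.4799·17.8658] = 8.2384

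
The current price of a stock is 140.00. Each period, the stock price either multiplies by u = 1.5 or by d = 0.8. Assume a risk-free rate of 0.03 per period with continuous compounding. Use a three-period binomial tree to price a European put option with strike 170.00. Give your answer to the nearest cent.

41.58

Risk-neutral probability p = (e^0.03 − 0.8)/(1.5 − 0.8) = 0.2305/0.7000 = 0.3292
Terminal stock prices: S_uuu = 472.5, S_uud = 252, S_udd = 134.4, S_ddd = 71.68
Terminal payoffs (K − S): max(-302.5, 0) = 0, max(-82, 0) = 0, max(35.6, 0) = 35.6, max(98.32, 0) = 98.32
Node uu (S = 315): V_uu = e^(−0.03)·[0.3292·0.0000 + 0.6708·0.0000] = 0.0000
Node ud (S = 168): V_ud = e^(−0.03)·[0.3292·0.0000 + 0.6708·35.6000] = 23.1740
Node dd (S = 89.6): V_dd = e^(−0.03)·[0.3292·35.6000 + 0.6708·98.3200] = 75.3757
Node u (S = 210): V_u = e^(−0.03)·[0.3292·0.0000 + 0.6708·23.1740] = 15.0852
Node d (S = 112): V_d = e^(−0.03)·[0.3292·23.1740 + 0.6708·75.3757] = 56.4701
Node 0 (S = 140): V_0 = e^(−0.03)·[0.3292·15.0852 + 0.6708·56.4701] = 41.5790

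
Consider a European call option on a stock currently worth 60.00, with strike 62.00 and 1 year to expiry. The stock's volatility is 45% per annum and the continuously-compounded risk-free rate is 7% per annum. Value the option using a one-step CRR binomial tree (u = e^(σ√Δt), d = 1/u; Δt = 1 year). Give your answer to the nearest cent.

CRR parameters: u = e^(σ√Δt) = e^(0.45·√1) = 1.5683, d = 1/u = 0.6376
Per-period rate: rΔt = 0.07·1 = 0.07, so R = e^0.07 = 1.0725
Risk-neutral probability p = (e^0.07 − 0.6376)/(1.5683 − 0.6376) = 0.4349/0.9307 = 0.4673
Terminal stock prices: S_u = 94.1, S_d = 38.26
Terminal payoffs (S − K): max(32.1, 0) = 32.1, max(-23.74, 0) = 0
Node 0 (S = 60): V_0 = e^(−0.07)·[0.4673·32.0987 + 0.5327·0.0000] = 13.9847

13.98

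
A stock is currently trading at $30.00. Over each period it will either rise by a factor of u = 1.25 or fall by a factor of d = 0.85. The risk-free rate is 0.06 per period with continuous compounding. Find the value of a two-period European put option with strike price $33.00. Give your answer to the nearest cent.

$2.72

Risk-neutral probability p = (e^0.06 − 0.85)/(1.25 − 0.85) = 0.2118/0.4000 = 0.5296
Terminal stock prices: S_uu = 46.88, S_ud = 31.88, S_dd = 21.67
Terminal payoffs (K − S): max(-13.88, 0) = 0, max(1.125, 0) = 1.125, max(11.33, 0) = 11.33
Node u (S = 37.5): V_u = e^(−0.06)·[0.5296·0.0000 + 0.4704·1.1250] = 0.4984
Node d (S = 25.5): V_d = e^(−0.06)·[0.5296·1.1250 + 0.4704·11.3250] = 5.5782
Node 0 (S = 30): V_0 = e^(−0.06)·[0.5296·0.4984 + 0.4704·5.5782] = 2.7198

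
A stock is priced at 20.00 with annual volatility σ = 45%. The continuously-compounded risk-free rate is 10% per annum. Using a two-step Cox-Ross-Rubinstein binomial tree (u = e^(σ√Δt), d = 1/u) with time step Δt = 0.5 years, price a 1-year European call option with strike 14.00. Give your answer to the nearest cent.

CRR parameters: u = e^(σ√Δt) = e^(0.45·√0.5) = 1.3746, d = 1/u = 0.7275
Per-period rate: rΔt = 0.1·0.5 = 0.05, so R = e^0.05 = 1.0513
Risk-neutral probability p = (e^0.05 − 0.7275)/(1.3746 − 0.7275) = 0.3238/0.6472 = 0.5003
Terminal stock prices: S_uu = 37.79, S_ud = 20, S_dd = 10.58
Terminal payoffs (S − K): max(23.79, 0) = 23.79, max(6, 0) = 6, max(-3.416, 0) = 0
Node u (S = 27.49): V_u = e^(−0.05)·[0.5003·23.7932 + 0.4997·6.0000] = 14.1758
Node d (S = 14.55): V_d = e^(−0.05)·[0.5003·6.0000 + 0.4997·0.0000] = 2.8556
Node 0 (S = 20): V_0 = e^(−0.05)·[0.5003·14.1758 + 0.4997·2.8556] = 8.1040

8.10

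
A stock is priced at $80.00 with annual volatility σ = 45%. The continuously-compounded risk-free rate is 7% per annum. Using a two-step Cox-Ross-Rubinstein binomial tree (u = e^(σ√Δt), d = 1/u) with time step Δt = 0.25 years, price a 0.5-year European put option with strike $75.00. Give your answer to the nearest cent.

$6.19

CRR parameters: u = e^(σ√Δt) = e^(0.45·√0.25) = 1.2523, d = 1/u = 0.7985
Per-period rate: rΔt = 0.07·0.25 = 0.0175, so R = e^0.0175 = 1.0177
Risk-neutral probability p = (e^0.0175 − 0.7985)/(1.2523 − 0.7985) = 0.2191/0.4538 = 0.4829
Terminal stock prices: S_uu = 125.5, S_ud = 80, S_dd = 51.01
Terminal payoffs (K − S): max(-50.46, 0) = 0, max(-5, 0) = 0, max(23.99, 0) = 23.99
Node u (S = 100.2): V_u = e^(−0.0175)·[0.4829·0.0000 + 0.5171·0.0000] = 0.0000
Node d (S = 63.88): V_d = e^(−0.0175)·[0.4829·0.0000 + 0.5171·23.9897] = 12.1902
Node 0 (S = 80): V_0 = e^(−0.0175)·[0.4829·0.0000 + 0.5171·12.1902] = 6.1943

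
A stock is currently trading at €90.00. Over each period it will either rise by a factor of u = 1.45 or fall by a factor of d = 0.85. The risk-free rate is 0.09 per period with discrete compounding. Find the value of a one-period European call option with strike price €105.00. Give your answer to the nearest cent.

€9.36

Risk-neutral probability p = (1 + 0.09 − 0.85)/(1.45 − 0.85) = 0.2400/0.6000 = 0.4000
Terminal stock prices: S_u = 130.5, S_d = 76.5
Terminal payoffs (S − K): max(25.5, 0) = 25.5, max(-28.5, 0) = 0
Node 0 (S = 90): V_0 = 1/1.09·[0.4000·25.5000 + 0.6000·0.0000] = 9.3578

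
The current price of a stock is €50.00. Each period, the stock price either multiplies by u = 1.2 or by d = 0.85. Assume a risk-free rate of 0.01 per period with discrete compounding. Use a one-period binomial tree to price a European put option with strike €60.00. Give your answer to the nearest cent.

Risk-neutral probability p = (1 + 0.01 − 0.85)/(1.2 − 0.85) = 0.1600/0.3500 = 0.4571
Terminal stock prices: S_u = 60, S_d = 42.5
Terminal payoffs (K − S): max(0, 0) = 0, max(17.5, 0) = 17.5
Node 0 (S = 50): V_0 = 1/1.01·[0.4571·0.0000 + 0.5429·17.5000] = 9.4059

€9.41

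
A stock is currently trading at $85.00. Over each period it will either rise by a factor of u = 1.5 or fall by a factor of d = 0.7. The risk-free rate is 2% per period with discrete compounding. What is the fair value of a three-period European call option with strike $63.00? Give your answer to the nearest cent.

$32.74

Risk-neutral probability p = (1 + 0.02 − 0.7)/(1.5 − 0.7) = 0.3200/0.8000 = 0.4000
Terminal stock prices: S_uuu = 286.9, S_uud = 133.9, S_udd = 62.47, S_ddd = 29.15
Terminal payoffs (S − K): max(223.9, 0) = 223.9, max(70.88, 0) = 70.88, max(-0.525, 0) = 0, max(-33.85, 0) = 0
Node uu (S = 191.2): V_uu = 1/1.02·[0.4000·223.8750 + 0.6000·70.8750] = 129.4853
Node ud (S = 89.25): V_ud = 1/1.02·[0.4000·70.8750 + 0.6000·0.0000] = 27.7941
Node dd (S = 41.65): V_dd = 1/1.02·[0.4000·0.0000 + 0.6000·0.0000] = 0.0000
Node u (S = 127.5): V_u = 1/1.02·[0.4000·129.4853 + 0.6000·27.7941] = 67.1280
Node d (S = 59.5): V_d = 1/1.02·[0.4000·27.7941 + 0.6000·0.0000] = 10.8997
Node 0 (S = 85): V_0 = 1/1.02·[0.4000·67.1280 + 0.6000·10.8997] = 32.7363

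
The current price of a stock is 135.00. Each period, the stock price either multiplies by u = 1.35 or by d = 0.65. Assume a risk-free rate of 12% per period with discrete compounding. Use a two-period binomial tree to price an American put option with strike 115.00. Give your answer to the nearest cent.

Risk-neutral probability p = (1 + 0.12 − 0.65)/(1.35 − 0.65) = 0.4700/0.7000 = 0.6714
Terminal stock prices: S_uu = 246, S_ud = 118.5, S_dd = 57.04
Terminal payoffs (K − S): max(-131, 0) = 0, max(-3.463, 0) = 0, max(57.96, 0) = 57.96
Node u (S = 182.2): continuation = 1/1.12·[0.6714·0.0000 + 0.3286·0.0000] = 0.0000; exercise value = 0.0000 ≤ continuation, so V_u = 0.0000
Node d (S = 87.75): continuation = 1/1.12·[0.6714·0.0000 + 0.3286·57.9625] = 17.0043; exercise value = 27.2500 > continuation, so V_d = 27.2500 (exercise)
Node 0 (S = 135): continuation = 1/1.12·[0.6714·0.0000 + 0.3286·27.2500] = 7.9943; exercise value = 0.0000 ≤ continuation, so V_0 = 7.9943

7.99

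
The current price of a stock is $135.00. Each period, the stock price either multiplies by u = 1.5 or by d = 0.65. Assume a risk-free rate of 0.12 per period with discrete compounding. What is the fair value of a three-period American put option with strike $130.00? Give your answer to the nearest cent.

Risk-neutral probability p = (1 + 0.12 − 0.65)/(1.5 − 0.65) = 0.4700/0.8500 = 0.5529
Terminal stock prices: S_uuu = 455.6, S_uud = 197.4, S_udd = 85.56, S_ddd = 37.07
Terminal payoffs (K − S): max(-325.6, 0) = 0, max(-67.44, 0) = 0, max(44.44, 0) = 44.44, max(92.93, 0) = 92.93
Node uu (S = 303.8): continuation = 1/1.12·[0.5529·0.0000 + 0.4471·0.0000] = 0.0000; exercise value = 0.0000 ≤ continuation, so V_uu = 0.0000
Node ud (S = 131.6): continuation = 1/1.12·[0.5529·0.0000 + 0.4471·44.4437] = 17.7402; exercise value = 0.0000 ≤ continuation, so V_ud = 17.7402
Node dd (S = 57.04): continuation = 1/1.12·[0.5529·44.4437 + 0.4471·92.9256] = 59.0339; exercise value = 72.9625 > continuation, so V_dd = 72.9625 (exercise)
Node u (S = 202.5): continuation = 1/1.12·[0.5529·0.0000 + 0.4471·17.7402] = 7.0812; exercise value = 0.0000 ≤ continuation, so V_u = 7.0812
Node d (S = 87.75): continuation = 1/1.12·[0.5529·17.7402 + 0.4471·72.9625] = 37.8820; exercise value = 42.2500 > continuation, so V_d = 42.2500 (exercise)
Node 0 (S = 135): continuation = 1/1.12·[0.5529·7.0812 + 0.4471·42.2500] = 20.3604; exercise value = 0.0000 ≤ continuation, so V_0 = 20.3604

$20.36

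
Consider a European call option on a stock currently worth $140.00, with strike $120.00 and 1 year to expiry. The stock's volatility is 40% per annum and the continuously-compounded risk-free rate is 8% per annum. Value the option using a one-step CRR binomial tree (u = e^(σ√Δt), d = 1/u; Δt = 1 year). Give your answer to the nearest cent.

CRR parameters: u = e^(σ√Δt) = e^(0.4·√1) = 1.4918, d = 1/u = 0.6703
Per-period rate: rΔt = 0.08·1 = 0.08, so R = e^0.08 = 1.0833
Risk-neutral probability p = (e^0.08 − 0.6703)/(1.4918 − 0.6703) = 0.4130/0.8215 = 0.5027
Terminal stock prices: S_u = 208.9, S_d = 93.84
Terminal payoffs (S − K): max(88.86, 0) = 88.86, max(-26.16, 0) = 0
Node 0 (S = 140): V_0 = e^(−0.08)·[0.5027·88.8555 + 0.4973·0.0000] = 41.2331

$41.23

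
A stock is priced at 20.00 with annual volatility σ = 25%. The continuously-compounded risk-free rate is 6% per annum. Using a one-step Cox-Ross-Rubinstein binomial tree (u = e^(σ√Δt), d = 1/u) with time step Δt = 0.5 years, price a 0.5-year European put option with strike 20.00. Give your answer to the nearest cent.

CRR parameters: u = e^(σ√Δt) = e^(0.25·√0.5) = 1.1934, d = 1/u = 0.8380
Per-period rate: rΔt = 0.06·0.5 = 0.03, so R = e^0.03 = 1.0305
Risk-neutral probability p = (e^0.03 − 0.8380)/(1.1934 − 0.8380) = 0.1925/0.3554 = 0.5416
Terminal stock prices: S_u = 23.87, S_d = 16.76
Terminal payoffs (K − S): max(-3.867, 0) = 0, max(3.241, 0) = 3.241
Node 0 (S = 20): V_0 = e^(−0.03)·[0.5416·0.0000 + 0.4584·3.2407] = 1.4416

1.44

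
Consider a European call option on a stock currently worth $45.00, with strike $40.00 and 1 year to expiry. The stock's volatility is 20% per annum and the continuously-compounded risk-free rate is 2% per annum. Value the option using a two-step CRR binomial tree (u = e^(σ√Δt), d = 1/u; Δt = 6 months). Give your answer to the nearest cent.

CRR parameters: u = e^(σ√Δt) = e^(0.2·√0.5) = 1.1519, d = 1/u = 0.8681
Per-period rate: rΔt = 0.02·0.5 = 0.01, so R = e^0.01 = 1.0101
Risk-neutral probability p = (e^0.01 − 0.8681)/(1.1519 − 0.8681) = 0.1419/0.2838 = 0.5001
Terminal stock prices: S_uu = 59.71, S_ud = 45, S_dd = 33.91
Terminal payoffs (S − K): max(19.71, 0) = 19.71, max(5, 0) = 5, max(-6.086, 0) = 0
Node u (S = 51.84): V_u = e^(−0.01)·[0.5001·19.7103 + 0.4999·5.0000] = 12.2340
Node d (S = 39.07): V_d = e^(−0.01)·[0.5001·5.0000 + 0.4999·0.0000] = 2.4757
Node 0 (S = 45): V_0 = e^(−0.01)·[0.5001·12.2340 + 0.4999·2.4757] = 7.2828

$7.28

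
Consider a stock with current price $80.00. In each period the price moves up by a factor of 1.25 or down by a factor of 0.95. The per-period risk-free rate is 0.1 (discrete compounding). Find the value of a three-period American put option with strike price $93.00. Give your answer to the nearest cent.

Risk-neutral probability p = (1 + 0.1 − 0.95)/(1.25 − 0.95) = 0.1500/0.3000 = 0.5000
Terminal stock prices: S_uuu = 156.2, S_uud = 118.8, S_udd = 90.25, S_ddd = 68.59
Terminal payoffs (K − S): max(-63.25, 0) = 0, max(-25.75, 0) = 0, max(2.75, 0) = 2.75, max(24.41, 0) = 24.41
Node uu (S = 125): continuation = 1/1.1·[0.5000·0.0000 + 0.5000·0.0000] = 0.0000; exercise value = 0.0000 ≤ continuation, so V_uu = 0.0000
Node ud (S = 95): continuation = 1/1.1·[0.5000·0.0000 + 0.5000·2.7500] = 1.2500; exercise value = 0.0000 ≤ continuation, so V_ud = 1.2500
Node dd (S = 72.2): continuation = 1/1.1·[0.5000·2.7500 + 0.5000·24.4100] = 12.3455; exercise value = 20.8000 > continuation, so V_dd = 20.8000 (exercise)
Node u (S = 100): continuation = 1/1.1·[0.5000·0.0000 + 0.5000·1.2500] = 0.5682; exercise value = 0.0000 ≤ continuation, so V_u = 0.5682
Node d (S = 76): continuation = 1/1.1·[0.5000·1.2500 + 0.5000·20.8000] = 10.0227; exercise value = 17.0000 > continuation, so V_d = 17.0000 (exercise)
Node 0 (S = 80): continuation = 1/1.1·[0.5000·0.5682 + 0.5000·17.0000] = 7.9855; exercise value = 13.0000 > continuation, so V_0 = 13.0000 (exercise)

$13.00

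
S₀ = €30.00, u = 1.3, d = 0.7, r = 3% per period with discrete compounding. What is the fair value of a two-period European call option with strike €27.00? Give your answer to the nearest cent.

Risk-neutral probability p = (1 + 0.03 − 0.7)/(1.3 − 0.7) = 0.3300/0.6000 = 0.5500
Terminal stock prices: S_uu = 50.7, S_ud = 27.3, S_dd = 14.7
Terminal payoffs (S − K): max(23.7, 0) = 23.7, max(0.3, 0) = 0.3, max(-12.3, 0) = 0
Node u (S = 39): V_u = 1/1.03·[0.5500·23.7000 + 0.4500·0.3000] = 12.7864
Node d (S = 21): V_d = 1/1.03·[0.5500·0.3000 + 0.4500·0.0000] = 0.1602
Node 0 (S = 30): V_0 = 1/1.03·[0.5500·12.7864 + 0.4500·0.1602] = 6.8977

€6.90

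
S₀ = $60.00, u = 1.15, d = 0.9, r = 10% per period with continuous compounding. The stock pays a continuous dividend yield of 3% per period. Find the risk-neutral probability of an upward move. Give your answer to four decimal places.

p = 0.6900

Per-period risk-free factor R = e^0.1 = 1.1052; dividend-adjusted growth = e^(0.1−0.03) = 1.0725.
Risk-neutral probability p = (1.0725 − 0.9)/(1.15 − 0.9) = 0.1725/0.2500 = 0.6900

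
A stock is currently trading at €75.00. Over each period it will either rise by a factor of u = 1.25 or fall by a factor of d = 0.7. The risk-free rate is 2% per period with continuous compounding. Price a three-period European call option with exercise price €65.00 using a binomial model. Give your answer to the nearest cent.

Risk-neutral probability p = (e^0.02 − 0.7)/(1.25 − 0.7) = 0.3202/0.5500 = 0.5822
Terminal stock prices: S_uuu = 146.5, S_uud = 82.03, S_udd = 45.94, S_ddd = 25.72
Terminal payoffs (S − K): max(81.48, 0) = 81.48, max(17.03, 0) = 17.03, max(-19.06, 0) = 0, max(-39.28, 0) = 0
Node uu (S = 117.2): V_uu = e^(−0.02)·[0.5822·81.4844 + 0.4178·17.0312] = 53.4746
Node ud (S = 65.62): V_ud = e^(−0.02)·[0.5822·17.0312 + 0.4178·0.0000] = 9.7190
Node dd (S = 36.75): V_dd = e^(−0.02)·[0.5822·0.0000 + 0.4178·0.0000] = 0.0000
Node u (S = 93.75): V_u = e^(−0.02)·[0.5822·53.4746 + 0.4178·9.7190] = 34.4959
Node d (S = 52.5): V_d = e^(−0.02)·[0.5822·9.7190 + 0.4178·0.0000] = 5.5462
Node 0 (S = 75): V_0 = e^(−0.02)·[0.5822·34.4959 + 0.4178·5.5462] = 21.9567

€21.96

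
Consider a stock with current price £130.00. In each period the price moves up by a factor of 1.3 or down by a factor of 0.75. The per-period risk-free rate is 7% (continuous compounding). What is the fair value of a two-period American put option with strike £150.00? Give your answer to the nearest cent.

Risk-neutral probability p = (e^0.07 − 0.75)/(1.3 − 0.75) = 0.3225/0.5500 = 0.5864
Terminal stock prices: S_uu = 219.7, S_ud = 126.8, S_dd = 73.12
Terminal payoffs (K − S): max(-69.7, 0) = 0, max(23.25, 0) = 23.25, max(76.88, 0) = 76.88
Node u (S = 169): continuation = e^(−0.07)·[0.5864·0.0000 + 0.4136·23.2500] = 8.9666; exercise value = 0.0000 ≤ continuation, so V_u = 8.9666
Node d (S = 97.5): continuation = e^(−0.07)·[0.5864·23.2500 + 0.4136·76.8750] = 42.3591; exercise value = 52.5000 > continuation, so V_d = 52.5000 (exercise)
Node 0 (S = 130): continuation = e^(−0.07)·[0.5864·8.9666 + 0.4136·52.5000] = 25.1494; exercise value = 20.0000 ≤ continuation, so V_0 = 25.1494

£25.15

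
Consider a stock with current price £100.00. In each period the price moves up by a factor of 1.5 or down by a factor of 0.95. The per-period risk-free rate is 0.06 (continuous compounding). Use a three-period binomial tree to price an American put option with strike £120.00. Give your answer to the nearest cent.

Risk-neutral probability p = (e^0.06 − 0.95)/(1.5 − 0.95) = 0.1118/0.5500 = 0.2033
Terminal stock prices: S_uuu = 337.5, S_uud = 213.8, S_udd = 135.4, S_ddd = 85.74
Terminal payoffs (K − S): max(-217.5, 0) = 0, max(-93.75, 0) = 0, max(-15.38, 0) = 0, max(34.26, 0) = 34.26
Node uu (S = 225): continuation = e^(−0.06)·[0.2033·0.0000 + 0.7967·0.0000] = 0.0000; exercise value = 0.0000 ≤ continuation, so V_uu = 0.0000
Node ud (S = 142.5): continuation = e^(−0.06)·[0.2033·0.0000 + 0.7967·0.0000] = 0.0000; exercise value = 0.0000 ≤ continuation, so V_ud = 0.0000
Node dd (S = 90.25): continuation = e^(−0.06)·[0.2033·0.0000 + 0.7967·34.2625] = 25.7060; exercise value = 29.7500 > continuation, so V_dd = 29.7500 (exercise)
Node u (S = 150): continuation = e^(−0.06)·[0.2033·0.0000 + 0.7967·0.0000] = 0.0000; exercise value = 0.0000 ≤ continuation, so V_u = 0.0000
Node d (S = 95): continuation = e^(−0.06)·[0.2033·0.0000 + 0.7967·29.7500] = 22.3204; exercise value = 25.0000 > continuation, so V_d = 25.0000 (exercise)
Node 0 (S = 100): continuation = e^(−0.06)·[0.2033·0.0000 + 0.7967·25.0000] = 18.7567; exercise value = 20.0000 > continuation, so V_0 = 20.0000 (exercise)

£20.00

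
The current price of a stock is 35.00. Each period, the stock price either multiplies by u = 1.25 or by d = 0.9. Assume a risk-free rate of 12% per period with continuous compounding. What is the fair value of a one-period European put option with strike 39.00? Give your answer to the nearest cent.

Risk-neutral probability p = (e^0.12 − 0.9)/(1.25 − 0.9) = 0.2275/0.3500 = 0.6500
Terminal stock prices: S_u = 43.75, S_d = 31.5
Terminal payoffs (K − S): max(-4.75, 0) = 0, max(7.5, 0) = 7.5
Node 0 (S = 35): V_0 = e^(−0.12)·[0.6500·0.0000 + 0.3500·7.5000] = 2.3282

2.33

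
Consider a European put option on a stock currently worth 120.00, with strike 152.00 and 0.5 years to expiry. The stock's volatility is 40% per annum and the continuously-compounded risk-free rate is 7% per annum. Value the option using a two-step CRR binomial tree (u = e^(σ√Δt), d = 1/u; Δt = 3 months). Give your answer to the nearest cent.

CRR parameters: u = e^(σ√Δt) = e^(0.4·√0.25) = 1.2214, d = 1/u = 0.8187
Per-period rate: rΔt = 0.07·0.25 = 0.0175, so R = e^0.0175 = 1.0177
Risk-neutral probability p = (e^0.0175 − 0.8187)/(1.2214 − 0.8187) = 0.1989/0.4027 = 0.4940
Terminal stock prices: S_uu = 179, S_ud = 120, S_dd = 80.44
Terminal payoffs (K − S): max(-27.02, 0) = 0, max(32, 0) = 32, max(71.56, 0) = 71.56
Node u (S = 146.6): V_u = e^(−0.0175)·[0.4940·0.0000 + 0.5060·32.0000] = 15.9108
Node d (S = 98.25): V_d = e^(−0.0175)·[0.4940·32.0000 + 0.5060·71.5616] = 51.1154
Node 0 (S = 120): V_0 = e^(−0.0175)·[0.4940·15.9108 + 0.5060·51.1154] = 33.1391

33.14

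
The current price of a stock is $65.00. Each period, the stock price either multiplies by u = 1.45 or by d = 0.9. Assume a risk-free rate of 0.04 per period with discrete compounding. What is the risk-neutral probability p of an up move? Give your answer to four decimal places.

p = 0.2545

Risk-neutral probability p = (1 + 0.04 − 0.9)/(1.45 − 0.9) = 0.1400/0.5500 = 0.2545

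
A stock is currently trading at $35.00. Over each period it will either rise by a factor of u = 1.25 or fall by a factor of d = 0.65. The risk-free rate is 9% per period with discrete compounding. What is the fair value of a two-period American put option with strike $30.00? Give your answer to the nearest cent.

Risk-neutral probability p = (1 + 0.09 − 0.65)/(1.25 − 0.65) = 0.4400/0.6000 = 0.7333
Terminal stock prices: S_uu = 54.69, S_ud = 28.44, S_dd = 14.79
Terminal payoffs (K − S): max(-24.69, 0) = 0, max(1.562, 0) = 1.562, max(15.21, 0) = 15.21
Node u (S = 43.75): continuation = 1/1.09·[0.7333·0.0000 + 0.2667·1.5625] = 0.3823; exercise value = 0.0000 ≤ continuation, so V_u = 0.3823
Node d (S = 22.75): continuation = 1/1.09·[0.7333·1.5625 + 0.2667·15.2125] = 4.7729; exercise value = 7.2500 > continuation, so V_d = 7.2500 (exercise)
Node 0 (S = 35): continuation = 1/1.09·[0.7333·0.3823 + 0.2667·7.2500] = 2.0309; exercise value = 0.0000 ≤ continuation, so V_0 = 2.0309

$2.03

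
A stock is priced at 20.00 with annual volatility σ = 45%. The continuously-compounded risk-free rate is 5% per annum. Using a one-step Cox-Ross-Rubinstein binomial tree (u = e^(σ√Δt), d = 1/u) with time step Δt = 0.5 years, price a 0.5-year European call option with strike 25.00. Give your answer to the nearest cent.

CRR parameters: u = e^(σ√Δt) = e^(0.45·√0.5) = 1.3746, d = 1/u = 0.7275
Per-period rate: rΔt = 0.05·0.5 = 0.025, so R = e^0.025 = 1.0253
Risk-neutral probability p = (e^0.025 − 0.7275)/(1.3746 − 0.7275) = 0.2979/0.6472 = 0.4602
Terminal stock prices: S_u = 27.49, S_d = 14.55
Terminal payoffs (S − K): max(2.493, 0) = 2.493, max(-10.45, 0) = 0
Node 0 (S = 20): V_0 = e^(−0.025)·[0.4602·2.4930 + 0.5398·0.0000] = 1.1190

1.12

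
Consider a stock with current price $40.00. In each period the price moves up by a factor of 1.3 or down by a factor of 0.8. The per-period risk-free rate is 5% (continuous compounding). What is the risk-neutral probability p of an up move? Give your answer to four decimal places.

Risk-neutral probability p = (e^0.05 − 0.8)/(1.3 − 0.8) = 0.2513/0.5000 = 0.5025

p = 0.5025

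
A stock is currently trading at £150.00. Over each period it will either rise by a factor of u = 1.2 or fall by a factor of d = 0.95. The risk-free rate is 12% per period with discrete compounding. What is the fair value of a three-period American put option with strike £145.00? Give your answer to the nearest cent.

Risk-neutral probability p = (1 + 0.12 − 0.95)/(1.2 − 0.95) = 0.1700/0.2500 = 0.6800
Terminal stock prices: S_uuu = 259.2, S_uud = 205.2, S_udd = 162.4, S_ddd = 128.6
Terminal payoffs (K − S): max(-114.2, 0) = 0, max(-60.2, 0) = 0, max(-17.45, 0) = 0, max(16.39, 0) = 16.39
Node uu (S = 216): continuation = 1/1.12·[0.6800·0.0000 + 0.3200·0.0000] = 0.0000; exercise value = 0.0000 ≤ continuation, so V_uu = 0.0000
Node ud (S = 171): continuation = 1/1.12·[0.6800·0.0000 + 0.3200·0.0000] = 0.0000; exercise value = 0.0000 ≤ continuation, so V_ud = 0.0000
Node dd (S = 135.4): continuation = 1/1.12·[0.6800·0.0000 + 0.3200·16.3938] = 4.6839; exercise value = 9.6250 > continuation, so V_dd = 9.6250 (exercise)
Node u (S = 180): continuation = 1/1.12·[0.6800·0.0000 + 0.3200·0.0000] = 0.0000; exercise value = 0.0000 ≤ continuation, so V_u = 0.0000
Node d (S = 142.5): continuation = 1/1.12·[0.6800·0.0000 + 0.3200·9.6250] = 2.7500; exercise value = 2.5000 ≤ continuation, so V_d = 2.7500
Node 0 (S = 150): continuation = 1/1.12·[0.6800·0.0000 + 0.3200·2.7500] = 0.7857; exercise value = 0.0000 ≤ continuation, so V_0 = 0.7857

£0.79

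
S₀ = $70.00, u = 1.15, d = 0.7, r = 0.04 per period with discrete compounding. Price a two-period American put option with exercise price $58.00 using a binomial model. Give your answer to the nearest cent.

$2.40

Risk-neutral probability p = (1 + 0.04 − 0.7)/(1.15 − 0.7) = 0.3400/0.4500 = 0.7556
Terminal stock prices: S_uu = 92.57, S_ud = 56.35, S_dd = 34.3
Terminal payoffs (K − S): max(-34.57, 0) = 0, max(1.65, 0) = 1.65, max(23.7, 0) = 23.7
Node u (S = 80.5): continuation = 1/1.04·[0.7556·0.0000 + 0.2444·1.6500] = 0.3878; exercise value = 0.0000 ≤ continuation, so V_u = 0.3878
Node d (S = 49): continuation = 1/1.04·[0.7556·1.6500 + 0.2444·23.7000] = 6.7692; exercise value = 9.0000 > continuation, so V_d = 9.0000 (exercise)
Node 0 (S = 70): continuation = 1/1.04·[0.7556·0.3878 + 0.2444·9.0000] = 2.3971; exercise value = 0.0000 ≤ continuation, so V_0 = 2.3971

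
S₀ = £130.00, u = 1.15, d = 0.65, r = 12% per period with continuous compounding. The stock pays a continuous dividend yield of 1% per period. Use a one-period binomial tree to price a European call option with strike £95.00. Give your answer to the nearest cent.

£45.08

Per-period risk-free factor R = e^0.12 = 1.1275; dividend-adjusted growth = e^(0.12−0.01) = 1.1163.
Risk-neutral probability p = (1.1163 − 0.65)/(1.15 − 0.65) = 0.4663/0.5000 = 0.9326
Terminal stock prices: S_u = 149.5, S_d = 84.5
Terminal payoffs (S − K): max(54.5, 0) = 54.5, max(-10.5, 0) = 0
Node 0 (S = 130): V_0 = e^(−0.12)·[0.9326·54.5000 + 0.0674·0.0000] = 45.0771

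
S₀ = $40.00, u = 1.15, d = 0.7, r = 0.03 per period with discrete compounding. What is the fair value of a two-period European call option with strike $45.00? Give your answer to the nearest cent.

Risk-neutral probability p = (1 + 0.03 − 0.7)/(1.15 − 0.7) = 0.3300/0.4500 = 0.7333
Terminal stock prices: S_uu = 52.9, S_ud = 32.2, S_dd = 19.6
Terminal payoffs (S − K): max(7.9, 0) = 7.9, max(-12.8, 0) = 0, max(-25.4, 0) = 0
Node u (S = 46): V_u = 1/1.03·[0.7333·7.9000 + 0.2667·0.0000] = 5.6246
Node d (S = 28): V_d = 1/1.03·[0.7333·0.0000 + 0.2667·0.0000] = 0.0000
Node 0 (S = 40): V_0 = 1/1.03·[0.7333·5.6246 + 0.2667·0.0000] = 4.0046

$4.00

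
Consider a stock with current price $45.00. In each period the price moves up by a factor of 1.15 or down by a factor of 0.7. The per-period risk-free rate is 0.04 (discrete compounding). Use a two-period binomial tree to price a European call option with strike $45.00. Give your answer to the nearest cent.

Risk-neutral probability p = (1 + 0.04 − 0.7)/(1.15 − 0.7) = 0.3400/0.4500 = 0.7556
Terminal stock prices: S_uu = 59.51, S_ud = 36.22, S_dd = 22.05
Terminal payoffs (S − K): max(14.51, 0) = 14.51, max(-8.775, 0) = 0, max(-22.95, 0) = 0
Node u (S = 51.75): V_u = 1/1.04·[0.7556·14.5125 + 0.2444·0.0000] = 10.5433
Node d (S = 31.5): V_d = 1/1.04·[0.7556·0.0000 + 0.2444·0.0000] = 0.0000
Node 0 (S = 45): V_0 = 1/1.04·[0.7556·10.5433 + 0.2444·0.0000] = 7.6596

$7.66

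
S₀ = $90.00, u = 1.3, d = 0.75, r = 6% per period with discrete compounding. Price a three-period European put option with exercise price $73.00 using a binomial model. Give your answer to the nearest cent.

$4.39

Risk-neutral probability p = (1 + 0.06 − 0.75)/(1.3 − 0.75) = 0.3100/0.5500 = 0.5636
Terminal stock prices: S_uuu = 197.7, S_uud = 114.1, S_udd = 65.81, S_ddd = 37.97
Terminal payoffs (K − S): max(-124.7, 0) = 0, max(-41.08, 0) = 0, max(7.188, 0) = 7.188, max(35.03, 0) = 35.03
Node uu (S = 152.1): V_uu = 1/1.06·[0.5636·0.0000 + 0.4364·0.0000] = 0.0000
Node ud (S = 87.75): V_ud = 1/1.06·[0.5636·0.0000 + 0.4364·7.1875] = 2.9588
Node dd (S = 50.62): V_dd = 1/1.06·[0.5636·7.1875 + 0.4364·35.0312] = 18.2429
Node u (S = 117): V_u = 1/1.06·[0.5636·0.0000 + 0.4364·2.9588] = 1.2180
Node d (S = 67.5): V_d = 1/1.06·[0.5636·2.9588 + 0.4364·18.2429] = 9.0833
Node 0 (S = 90): V_0 = 1/1.06·[0.5636·1.2180 + 0.4364·9.0833] = 4.3869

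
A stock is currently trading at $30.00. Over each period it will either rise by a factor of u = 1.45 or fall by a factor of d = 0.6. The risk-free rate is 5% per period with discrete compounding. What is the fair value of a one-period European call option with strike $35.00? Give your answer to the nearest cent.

Risk-neutral probability p = (1 + 0.05 − 0.6)/(1.45 − 0.6) = 0.4500/0.8500 = 0.5294
Terminal stock prices: S_u = 43.5, S_d = 18
Terminal payoffs (S − K): max(8.5, 0) = 8.5, max(-17, 0) = 0
Node 0 (S = 30): V_0 = 1/1.05·[0.5294·8.5000 + 0.4706·0.0000] = 4.2857

$4.29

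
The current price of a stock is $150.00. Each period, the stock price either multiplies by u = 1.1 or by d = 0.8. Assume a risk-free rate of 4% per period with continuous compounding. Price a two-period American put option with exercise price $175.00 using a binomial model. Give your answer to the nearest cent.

$25.00

Risk-neutral probability p = (e^0.04 − 0.8)/(1.1 − 0.8) = 0.2408/0.3000 = 0.8027
Terminal stock prices: S_uu = 181.5, S_ud = 132, S_dd = 96
Terminal payoffs (K − S): max(-6.5, 0) = 0, max(43, 0) = 43, max(79, 0) = 79
Node u (S = 165): continuation = e^(−0.04)·[0.8027·0.0000 + 0.1973·43.0000] = 8.1511; exercise value = 10.0000 > continuation, so V_u = 10.0000 (exercise)
Node d (S = 120): continuation = e^(−0.04)·[0.8027·43.0000 + 0.1973·79.0000] = 48.1382; exercise value = 55.0000 > continuation, so V_d = 55.0000 (exercise)
Node 0 (S = 150): continuation = e^(−0.04)·[0.8027·10.0000 + 0.1973·55.0000] = 18.1382; exercise value = 25.0000 > continuation, so V_0 = 25.0000 (exercise)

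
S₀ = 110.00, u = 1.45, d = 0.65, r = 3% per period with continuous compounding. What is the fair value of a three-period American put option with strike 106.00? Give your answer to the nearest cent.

24.65

Risk-neutral probability p = (e^0.03 − 0.65)/(1.45 − 0.65) = 0.3805/0.8000 = 0.4756
Terminal stock prices: S_uuu = 335.3, S_uud = 150.3, S_udd = 67.39, S_ddd = 30.21
Terminal payoffs (K − S): max(-229.3, 0) = 0, max(-44.33, 0) = 0, max(38.61, 0) = 38.61, max(75.79, 0) = 75.79
Node uu (S = 231.3): continuation = e^(−0.03)·[0.4756·0.0000 + 0.5244·0.0000] = 0.0000; exercise value = 0.0000 ≤ continuation, so V_uu = 0.0000
Node ud (S = 103.7): continuation = e^(−0.03)·[0.4756·0.0000 + 0.5244·38.6112] = 19.6505; exercise value = 2.3250 ≤ continuation, so V_ud = 19.6505
Node dd (S = 46.48): continuation = e^(−0.03)·[0.4756·38.6112 + 0.5244·75.7912] = 56.3922; exercise value = 59.5250 > continuation, so V_dd = 59.5250 (exercise)
Node u (S = 159.5): continuation = e^(−0.03)·[0.4756·0.0000 + 0.5244·19.6505] = 10.0008; exercise value = 0.0000 ≤ continuation, so V_u = 10.0008
Node d (S = 71.5): continuation = e^(−0.03)·[0.4756·19.6505 + 0.5244·59.5250] = 39.3632; exercise value = 34.5000 ≤ continuation, so V_d = 39.3632
Node 0 (S = 110): continuation = e^(−0.03)·[0.4756·10.0008 + 0.5244·39.3632] = 24.6487; exercise value = 0.0000 ≤ continuation, so V_0 = 24.6487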